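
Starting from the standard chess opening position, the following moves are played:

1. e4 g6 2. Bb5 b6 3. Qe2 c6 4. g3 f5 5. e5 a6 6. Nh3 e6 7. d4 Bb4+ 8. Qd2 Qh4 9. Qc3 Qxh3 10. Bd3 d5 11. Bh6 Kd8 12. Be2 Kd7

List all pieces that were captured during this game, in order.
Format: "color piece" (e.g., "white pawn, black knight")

Tracking captures:
  Qxh3: captured white knight

white knight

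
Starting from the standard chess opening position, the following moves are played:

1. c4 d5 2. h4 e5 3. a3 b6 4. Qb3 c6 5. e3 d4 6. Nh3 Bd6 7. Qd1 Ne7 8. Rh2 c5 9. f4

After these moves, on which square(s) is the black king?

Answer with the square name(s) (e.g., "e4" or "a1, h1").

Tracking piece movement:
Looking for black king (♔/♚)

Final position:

  a b c d e f g h
  ─────────────────
8│♜ ♞ ♝ ♛ ♚ · · ♜│8
7│♟ · · · ♞ ♟ ♟ ♟│7
6│· ♟ · ♝ · · · ·│6
5│· · ♟ · ♟ · · ·│5
4│· · ♙ ♟ · ♙ · ♙│4
3│♙ · · · ♙ · · ♘│3
2│· ♙ · ♙ · · ♙ ♖│2
1│♖ ♘ ♗ ♕ ♔ ♗ · ·│1
  ─────────────────
  a b c d e f g h


e8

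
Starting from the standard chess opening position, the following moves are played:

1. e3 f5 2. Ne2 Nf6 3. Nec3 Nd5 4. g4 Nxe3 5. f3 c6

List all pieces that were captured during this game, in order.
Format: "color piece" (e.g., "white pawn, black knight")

Tracking captures:
  Nxe3: captured white pawn

white pawn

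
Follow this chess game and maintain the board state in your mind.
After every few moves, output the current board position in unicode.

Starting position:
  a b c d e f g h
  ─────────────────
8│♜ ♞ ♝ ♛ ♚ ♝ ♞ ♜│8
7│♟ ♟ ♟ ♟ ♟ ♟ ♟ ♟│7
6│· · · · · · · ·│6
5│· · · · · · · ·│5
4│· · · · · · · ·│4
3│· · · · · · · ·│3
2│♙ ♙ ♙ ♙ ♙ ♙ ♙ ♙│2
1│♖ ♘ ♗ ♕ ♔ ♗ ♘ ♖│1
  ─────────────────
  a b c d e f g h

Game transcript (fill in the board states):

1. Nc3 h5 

  a b c d e f g h
  ─────────────────
8│♜ ♞ ♝ ♛ ♚ ♝ ♞ ♜│8
7│♟ ♟ ♟ ♟ ♟ ♟ ♟ ·│7
6│· · · · · · · ·│6
5│· · · · · · · ♟│5
4│· · · · · · · ·│4
3│· · ♘ · · · · ·│3
2│♙ ♙ ♙ ♙ ♙ ♙ ♙ ♙│2
1│♖ · ♗ ♕ ♔ ♗ ♘ ♖│1
  ─────────────────
  a b c d e f g h

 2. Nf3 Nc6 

  a b c d e f g h
  ─────────────────
8│♜ · ♝ ♛ ♚ ♝ ♞ ♜│8
7│♟ ♟ ♟ ♟ ♟ ♟ ♟ ·│7
6│· · ♞ · · · · ·│6
5│· · · · · · · ♟│5
4│· · · · · · · ·│4
3│· · ♘ · · ♘ · ·│3
2│♙ ♙ ♙ ♙ ♙ ♙ ♙ ♙│2
1│♖ · ♗ ♕ ♔ ♗ · ♖│1
  ─────────────────
  a b c d e f g h

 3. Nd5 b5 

  a b c d e f g h
  ─────────────────
8│♜ · ♝ ♛ ♚ ♝ ♞ ♜│8
7│♟ · ♟ ♟ ♟ ♟ ♟ ·│7
6│· · ♞ · · · · ·│6
5│· ♟ · ♘ · · · ♟│5
4│· · · · · · · ·│4
3│· · · · · ♘ · ·│3
2│♙ ♙ ♙ ♙ ♙ ♙ ♙ ♙│2
1│♖ · ♗ ♕ ♔ ♗ · ♖│1
  ─────────────────
  a b c d e f g h

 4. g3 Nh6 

  a b c d e f g h
  ─────────────────
8│♜ · ♝ ♛ ♚ ♝ · ♜│8
7│♟ · ♟ ♟ ♟ ♟ ♟ ·│7
6│· · ♞ · · · · ♞│6
5│· ♟ · ♘ · · · ♟│5
4│· · · · · · · ·│4
3│· · · · · ♘ ♙ ·│3
2│♙ ♙ ♙ ♙ ♙ ♙ · ♙│2
1│♖ · ♗ ♕ ♔ ♗ · ♖│1
  ─────────────────
  a b c d e f g h



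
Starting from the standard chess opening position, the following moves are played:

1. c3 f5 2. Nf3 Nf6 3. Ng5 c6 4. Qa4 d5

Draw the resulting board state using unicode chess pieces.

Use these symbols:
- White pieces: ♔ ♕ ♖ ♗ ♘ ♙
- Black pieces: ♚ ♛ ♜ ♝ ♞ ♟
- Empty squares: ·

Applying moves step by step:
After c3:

♜ ♞ ♝ ♛ ♚ ♝ ♞ ♜
♟ ♟ ♟ ♟ ♟ ♟ ♟ ♟
· · · · · · · ·
· · · · · · · ·
· · · · · · · ·
· · ♙ · · · · ·
♙ ♙ · ♙ ♙ ♙ ♙ ♙
♖ ♘ ♗ ♕ ♔ ♗ ♘ ♖


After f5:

♜ ♞ ♝ ♛ ♚ ♝ ♞ ♜
♟ ♟ ♟ ♟ ♟ · ♟ ♟
· · · · · · · ·
· · · · · ♟ · ·
· · · · · · · ·
· · ♙ · · · · ·
♙ ♙ · ♙ ♙ ♙ ♙ ♙
♖ ♘ ♗ ♕ ♔ ♗ ♘ ♖


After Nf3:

♜ ♞ ♝ ♛ ♚ ♝ ♞ ♜
♟ ♟ ♟ ♟ ♟ · ♟ ♟
· · · · · · · ·
· · · · · ♟ · ·
· · · · · · · ·
· · ♙ · · ♘ · ·
♙ ♙ · ♙ ♙ ♙ ♙ ♙
♖ ♘ ♗ ♕ ♔ ♗ · ♖


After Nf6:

♜ ♞ ♝ ♛ ♚ ♝ · ♜
♟ ♟ ♟ ♟ ♟ · ♟ ♟
· · · · · ♞ · ·
· · · · · ♟ · ·
· · · · · · · ·
· · ♙ · · ♘ · ·
♙ ♙ · ♙ ♙ ♙ ♙ ♙
♖ ♘ ♗ ♕ ♔ ♗ · ♖


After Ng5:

♜ ♞ ♝ ♛ ♚ ♝ · ♜
♟ ♟ ♟ ♟ ♟ · ♟ ♟
· · · · · ♞ · ·
· · · · · ♟ ♘ ·
· · · · · · · ·
· · ♙ · · · · ·
♙ ♙ · ♙ ♙ ♙ ♙ ♙
♖ ♘ ♗ ♕ ♔ ♗ · ♖


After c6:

♜ ♞ ♝ ♛ ♚ ♝ · ♜
♟ ♟ · ♟ ♟ · ♟ ♟
· · ♟ · · ♞ · ·
· · · · · ♟ ♘ ·
· · · · · · · ·
· · ♙ · · · · ·
♙ ♙ · ♙ ♙ ♙ ♙ ♙
♖ ♘ ♗ ♕ ♔ ♗ · ♖


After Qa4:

♜ ♞ ♝ ♛ ♚ ♝ · ♜
♟ ♟ · ♟ ♟ · ♟ ♟
· · ♟ · · ♞ · ·
· · · · · ♟ ♘ ·
♕ · · · · · · ·
· · ♙ · · · · ·
♙ ♙ · ♙ ♙ ♙ ♙ ♙
♖ ♘ ♗ · ♔ ♗ · ♖


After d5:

♜ ♞ ♝ ♛ ♚ ♝ · ♜
♟ ♟ · · ♟ · ♟ ♟
· · ♟ · · ♞ · ·
· · · ♟ · ♟ ♘ ·
♕ · · · · · · ·
· · ♙ · · · · ·
♙ ♙ · ♙ ♙ ♙ ♙ ♙
♖ ♘ ♗ · ♔ ♗ · ♖



  a b c d e f g h
  ─────────────────
8│♜ ♞ ♝ ♛ ♚ ♝ · ♜│8
7│♟ ♟ · · ♟ · ♟ ♟│7
6│· · ♟ · · ♞ · ·│6
5│· · · ♟ · ♟ ♘ ·│5
4│♕ · · · · · · ·│4
3│· · ♙ · · · · ·│3
2│♙ ♙ · ♙ ♙ ♙ ♙ ♙│2
1│♖ ♘ ♗ · ♔ ♗ · ♖│1
  ─────────────────
  a b c d e f g h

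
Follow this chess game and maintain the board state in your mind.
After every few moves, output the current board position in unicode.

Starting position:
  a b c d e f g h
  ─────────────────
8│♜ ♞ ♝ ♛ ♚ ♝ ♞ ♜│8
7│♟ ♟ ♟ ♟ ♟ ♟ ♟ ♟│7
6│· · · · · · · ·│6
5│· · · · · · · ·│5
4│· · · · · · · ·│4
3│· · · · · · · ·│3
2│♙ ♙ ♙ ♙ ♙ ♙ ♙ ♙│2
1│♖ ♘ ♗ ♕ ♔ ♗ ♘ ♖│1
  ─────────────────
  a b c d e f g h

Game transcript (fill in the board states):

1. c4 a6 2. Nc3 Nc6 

  a b c d e f g h
  ─────────────────
8│♜ · ♝ ♛ ♚ ♝ ♞ ♜│8
7│· ♟ ♟ ♟ ♟ ♟ ♟ ♟│7
6│♟ · ♞ · · · · ·│6
5│· · · · · · · ·│5
4│· · ♙ · · · · ·│4
3│· · ♘ · · · · ·│3
2│♙ ♙ · ♙ ♙ ♙ ♙ ♙│2
1│♖ · ♗ ♕ ♔ ♗ ♘ ♖│1
  ─────────────────
  a b c d e f g h

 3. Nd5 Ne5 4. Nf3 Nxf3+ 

  a b c d e f g h
  ─────────────────
8│♜ · ♝ ♛ ♚ ♝ ♞ ♜│8
7│· ♟ ♟ ♟ ♟ ♟ ♟ ♟│7
6│♟ · · · · · · ·│6
5│· · · ♘ · · · ·│5
4│· · ♙ · · · · ·│4
3│· · · · · ♞ · ·│3
2│♙ ♙ · ♙ ♙ ♙ ♙ ♙│2
1│♖ · ♗ ♕ ♔ ♗ · ♖│1
  ─────────────────
  a b c d e f g h

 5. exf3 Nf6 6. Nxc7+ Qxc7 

  a b c d e f g h
  ─────────────────
8│♜ · ♝ · ♚ ♝ · ♜│8
7│· ♟ ♛ ♟ ♟ ♟ ♟ ♟│7
6│♟ · · · · ♞ · ·│6
5│· · · · · · · ·│5
4│· · ♙ · · · · ·│4
3│· · · · · ♙ · ·│3
2│♙ ♙ · ♙ · ♙ ♙ ♙│2
1│♖ · ♗ ♕ ♔ ♗ · ♖│1
  ─────────────────
  a b c d e f g h

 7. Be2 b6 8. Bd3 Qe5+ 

  a b c d e f g h
  ─────────────────
8│♜ · ♝ · ♚ ♝ · ♜│8
7│· · · ♟ ♟ ♟ ♟ ♟│7
6│♟ ♟ · · · ♞ · ·│6
5│· · · · ♛ · · ·│5
4│· · ♙ · · · · ·│4
3│· · · ♗ · ♙ · ·│3
2│♙ ♙ · ♙ · ♙ ♙ ♙│2
1│♖ · ♗ ♕ ♔ · · ♖│1
  ─────────────────
  a b c d e f g h

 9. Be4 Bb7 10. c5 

  a b c d e f g h
  ─────────────────
8│♜ · · · ♚ ♝ · ♜│8
7│· ♝ · ♟ ♟ ♟ ♟ ♟│7
6│♟ ♟ · · · ♞ · ·│6
5│· · ♙ · ♛ · · ·│5
4│· · · · ♗ · · ·│4
3│· · · · · ♙ · ·│3
2│♙ ♙ · ♙ · ♙ ♙ ♙│2
1│♖ · ♗ ♕ ♔ · · ♖│1
  ─────────────────
  a b c d e f g h


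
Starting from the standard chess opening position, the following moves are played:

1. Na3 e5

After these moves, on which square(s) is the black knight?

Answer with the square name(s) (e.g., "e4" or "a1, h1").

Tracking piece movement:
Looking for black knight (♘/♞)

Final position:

  a b c d e f g h
  ─────────────────
8│♜ ♞ ♝ ♛ ♚ ♝ ♞ ♜│8
7│♟ ♟ ♟ ♟ · ♟ ♟ ♟│7
6│· · · · · · · ·│6
5│· · · · ♟ · · ·│5
4│· · · · · · · ·│4
3│♘ · · · · · · ·│3
2│♙ ♙ ♙ ♙ ♙ ♙ ♙ ♙│2
1│♖ · ♗ ♕ ♔ ♗ ♘ ♖│1
  ─────────────────
  a b c d e f g h


b8, g8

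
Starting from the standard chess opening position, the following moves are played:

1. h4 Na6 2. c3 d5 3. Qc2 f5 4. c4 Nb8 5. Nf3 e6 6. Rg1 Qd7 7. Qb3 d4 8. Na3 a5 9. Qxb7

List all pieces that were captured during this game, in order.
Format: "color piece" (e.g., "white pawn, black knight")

Tracking captures:
  Qxb7: captured black pawn

black pawn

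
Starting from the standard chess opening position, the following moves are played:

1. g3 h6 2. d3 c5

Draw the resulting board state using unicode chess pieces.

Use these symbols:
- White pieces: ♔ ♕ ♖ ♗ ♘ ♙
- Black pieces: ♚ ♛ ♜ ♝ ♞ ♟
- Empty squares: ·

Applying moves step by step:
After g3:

♜ ♞ ♝ ♛ ♚ ♝ ♞ ♜
♟ ♟ ♟ ♟ ♟ ♟ ♟ ♟
· · · · · · · ·
· · · · · · · ·
· · · · · · · ·
· · · · · · ♙ ·
♙ ♙ ♙ ♙ ♙ ♙ · ♙
♖ ♘ ♗ ♕ ♔ ♗ ♘ ♖


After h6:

♜ ♞ ♝ ♛ ♚ ♝ ♞ ♜
♟ ♟ ♟ ♟ ♟ ♟ ♟ ·
· · · · · · · ♟
· · · · · · · ·
· · · · · · · ·
· · · · · · ♙ ·
♙ ♙ ♙ ♙ ♙ ♙ · ♙
♖ ♘ ♗ ♕ ♔ ♗ ♘ ♖


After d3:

♜ ♞ ♝ ♛ ♚ ♝ ♞ ♜
♟ ♟ ♟ ♟ ♟ ♟ ♟ ·
· · · · · · · ♟
· · · · · · · ·
· · · · · · · ·
· · · ♙ · · ♙ ·
♙ ♙ ♙ · ♙ ♙ · ♙
♖ ♘ ♗ ♕ ♔ ♗ ♘ ♖


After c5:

♜ ♞ ♝ ♛ ♚ ♝ ♞ ♜
♟ ♟ · ♟ ♟ ♟ ♟ ·
· · · · · · · ♟
· · ♟ · · · · ·
· · · · · · · ·
· · · ♙ · · ♙ ·
♙ ♙ ♙ · ♙ ♙ · ♙
♖ ♘ ♗ ♕ ♔ ♗ ♘ ♖



  a b c d e f g h
  ─────────────────
8│♜ ♞ ♝ ♛ ♚ ♝ ♞ ♜│8
7│♟ ♟ · ♟ ♟ ♟ ♟ ·│7
6│· · · · · · · ♟│6
5│· · ♟ · · · · ·│5
4│· · · · · · · ·│4
3│· · · ♙ · · ♙ ·│3
2│♙ ♙ ♙ · ♙ ♙ · ♙│2
1│♖ ♘ ♗ ♕ ♔ ♗ ♘ ♖│1
  ─────────────────
  a b c d e f g h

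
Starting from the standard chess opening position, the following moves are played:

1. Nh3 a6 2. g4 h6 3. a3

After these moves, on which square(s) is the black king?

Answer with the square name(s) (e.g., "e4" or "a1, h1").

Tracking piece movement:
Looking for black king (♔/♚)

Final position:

  a b c d e f g h
  ─────────────────
8│♜ ♞ ♝ ♛ ♚ ♝ ♞ ♜│8
7│· ♟ ♟ ♟ ♟ ♟ ♟ ·│7
6│♟ · · · · · · ♟│6
5│· · · · · · · ·│5
4│· · · · · · ♙ ·│4
3│♙ · · · · · · ♘│3
2│· ♙ ♙ ♙ ♙ ♙ · ♙│2
1│♖ ♘ ♗ ♕ ♔ ♗ · ♖│1
  ─────────────────
  a b c d e f g h


e8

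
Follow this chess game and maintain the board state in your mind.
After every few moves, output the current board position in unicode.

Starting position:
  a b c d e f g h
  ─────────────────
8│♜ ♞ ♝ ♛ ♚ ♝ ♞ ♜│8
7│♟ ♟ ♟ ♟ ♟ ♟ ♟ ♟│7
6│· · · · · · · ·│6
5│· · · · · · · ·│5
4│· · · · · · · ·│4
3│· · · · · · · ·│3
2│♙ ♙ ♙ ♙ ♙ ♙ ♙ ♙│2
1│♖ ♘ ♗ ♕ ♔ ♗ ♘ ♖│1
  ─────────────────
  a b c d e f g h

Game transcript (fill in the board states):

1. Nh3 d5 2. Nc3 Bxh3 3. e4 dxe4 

  a b c d e f g h
  ─────────────────
8│♜ ♞ · ♛ ♚ ♝ ♞ ♜│8
7│♟ ♟ ♟ · ♟ ♟ ♟ ♟│7
6│· · · · · · · ·│6
5│· · · · · · · ·│5
4│· · · · ♟ · · ·│4
3│· · ♘ · · · · ♝│3
2│♙ ♙ ♙ ♙ · ♙ ♙ ♙│2
1│♖ · ♗ ♕ ♔ ♗ · ♖│1
  ─────────────────
  a b c d e f g h

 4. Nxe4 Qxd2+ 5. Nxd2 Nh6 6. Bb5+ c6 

  a b c d e f g h
  ─────────────────
8│♜ ♞ · · ♚ ♝ · ♜│8
7│♟ ♟ · · ♟ ♟ ♟ ♟│7
6│· · ♟ · · · · ♞│6
5│· ♗ · · · · · ·│5
4│· · · · · · · ·│4
3│· · · · · · · ♝│3
2│♙ ♙ ♙ ♘ · ♙ ♙ ♙│2
1│♖ · ♗ ♕ ♔ · · ♖│1
  ─────────────────
  a b c d e f g h

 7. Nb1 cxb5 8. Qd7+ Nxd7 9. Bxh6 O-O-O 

  a b c d e f g h
  ─────────────────
8│· · ♚ ♜ · ♝ · ♜│8
7│♟ ♟ · ♞ ♟ ♟ ♟ ♟│7
6│· · · · · · · ♗│6
5│· ♟ · · · · · ·│5
4│· · · · · · · ·│4
3│· · · · · · · ♝│3
2│♙ ♙ ♙ · · ♙ ♙ ♙│2
1│♖ ♘ · · ♔ · · ♖│1
  ─────────────────
  a b c d e f g h

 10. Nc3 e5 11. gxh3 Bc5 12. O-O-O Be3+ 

  a b c d e f g h
  ─────────────────
8│· · ♚ ♜ · · · ♜│8
7│♟ ♟ · ♞ · ♟ ♟ ♟│7
6│· · · · · · · ♗│6
5│· ♟ · · ♟ · · ·│5
4│· · · · · · · ·│4
3│· · ♘ · ♝ · · ♙│3
2│♙ ♙ ♙ · · ♙ · ♙│2
1│· · ♔ ♖ · · · ♖│1
  ─────────────────
  a b c d e f g h

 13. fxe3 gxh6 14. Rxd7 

  a b c d e f g h
  ─────────────────
8│· · ♚ ♜ · · · ♜│8
7│♟ ♟ · ♖ · ♟ · ♟│7
6│· · · · · · · ♟│6
5│· ♟ · · ♟ · · ·│5
4│· · · · · · · ·│4
3│· · ♘ · ♙ · · ♙│3
2│♙ ♙ ♙ · · · · ♙│2
1│· · ♔ · · · · ♖│1
  ─────────────────
  a b c d e f g h


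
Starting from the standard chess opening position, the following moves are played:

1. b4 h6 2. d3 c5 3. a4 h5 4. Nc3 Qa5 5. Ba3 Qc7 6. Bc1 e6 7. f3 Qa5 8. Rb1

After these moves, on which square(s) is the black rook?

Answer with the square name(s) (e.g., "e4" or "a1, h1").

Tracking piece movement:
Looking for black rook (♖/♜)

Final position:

  a b c d e f g h
  ─────────────────
8│♜ ♞ ♝ · ♚ ♝ ♞ ♜│8
7│♟ ♟ · ♟ · ♟ ♟ ·│7
6│· · · · ♟ · · ·│6
5│♛ · ♟ · · · · ♟│5
4│♙ ♙ · · · · · ·│4
3│· · ♘ ♙ · ♙ · ·│3
2│· · ♙ · ♙ · ♙ ♙│2
1│· ♖ ♗ ♕ ♔ ♗ ♘ ♖│1
  ─────────────────
  a b c d e f g h


a8, h8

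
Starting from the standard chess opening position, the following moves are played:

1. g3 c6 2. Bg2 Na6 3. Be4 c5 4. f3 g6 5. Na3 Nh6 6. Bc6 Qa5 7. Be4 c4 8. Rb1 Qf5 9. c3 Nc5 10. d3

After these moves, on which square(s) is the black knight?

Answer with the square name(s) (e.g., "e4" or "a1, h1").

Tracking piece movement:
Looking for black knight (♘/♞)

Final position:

  a b c d e f g h
  ─────────────────
8│♜ · ♝ · ♚ ♝ · ♜│8
7│♟ ♟ · ♟ ♟ ♟ · ♟│7
6│· · · · · · ♟ ♞│6
5│· · ♞ · · ♛ · ·│5
4│· · ♟ · ♗ · · ·│4
3│♘ · ♙ ♙ · ♙ ♙ ·│3
2│♙ ♙ · · ♙ · · ♙│2
1│· ♖ ♗ ♕ ♔ · ♘ ♖│1
  ─────────────────
  a b c d e f g h


c5, h6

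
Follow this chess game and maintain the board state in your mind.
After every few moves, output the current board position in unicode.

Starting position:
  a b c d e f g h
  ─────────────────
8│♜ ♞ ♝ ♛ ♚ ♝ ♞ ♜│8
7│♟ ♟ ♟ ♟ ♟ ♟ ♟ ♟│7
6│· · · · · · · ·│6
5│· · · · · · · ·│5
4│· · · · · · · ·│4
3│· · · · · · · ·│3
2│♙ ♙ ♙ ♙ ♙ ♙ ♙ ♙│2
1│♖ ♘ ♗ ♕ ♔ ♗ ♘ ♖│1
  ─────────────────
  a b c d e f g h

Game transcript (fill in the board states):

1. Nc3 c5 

  a b c d e f g h
  ─────────────────
8│♜ ♞ ♝ ♛ ♚ ♝ ♞ ♜│8
7│♟ ♟ · ♟ ♟ ♟ ♟ ♟│7
6│· · · · · · · ·│6
5│· · ♟ · · · · ·│5
4│· · · · · · · ·│4
3│· · ♘ · · · · ·│3
2│♙ ♙ ♙ ♙ ♙ ♙ ♙ ♙│2
1│♖ · ♗ ♕ ♔ ♗ ♘ ♖│1
  ─────────────────
  a b c d e f g h

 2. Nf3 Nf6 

  a b c d e f g h
  ─────────────────
8│♜ ♞ ♝ ♛ ♚ ♝ · ♜│8
7│♟ ♟ · ♟ ♟ ♟ ♟ ♟│7
6│· · · · · ♞ · ·│6
5│· · ♟ · · · · ·│5
4│· · · · · · · ·│4
3│· · ♘ · · ♘ · ·│3
2│♙ ♙ ♙ ♙ ♙ ♙ ♙ ♙│2
1│♖ · ♗ ♕ ♔ ♗ · ♖│1
  ─────────────────
  a b c d e f g h

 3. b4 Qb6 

  a b c d e f g h
  ─────────────────
8│♜ ♞ ♝ · ♚ ♝ · ♜│8
7│♟ ♟ · ♟ ♟ ♟ ♟ ♟│7
6│· ♛ · · · ♞ · ·│6
5│· · ♟ · · · · ·│5
4│· ♙ · · · · · ·│4
3│· · ♘ · · ♘ · ·│3
2│♙ · ♙ ♙ ♙ ♙ ♙ ♙│2
1│♖ · ♗ ♕ ♔ ♗ · ♖│1
  ─────────────────
  a b c d e f g h

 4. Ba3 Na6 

  a b c d e f g h
  ─────────────────
8│♜ · ♝ · ♚ ♝ · ♜│8
7│♟ ♟ · ♟ ♟ ♟ ♟ ♟│7
6│♞ ♛ · · · ♞ · ·│6
5│· · ♟ · · · · ·│5
4│· ♙ · · · · · ·│4
3│♗ · ♘ · · ♘ · ·│3
2│♙ · ♙ ♙ ♙ ♙ ♙ ♙│2
1│♖ · · ♕ ♔ ♗ · ♖│1
  ─────────────────
  a b c d e f g h

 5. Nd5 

  a b c d e f g h
  ─────────────────
8│♜ · ♝ · ♚ ♝ · ♜│8
7│♟ ♟ · ♟ ♟ ♟ ♟ ♟│7
6│♞ ♛ · · · ♞ · ·│6
5│· · ♟ ♘ · · · ·│5
4│· ♙ · · · · · ·│4
3│♗ · · · · ♘ · ·│3
2│♙ · ♙ ♙ ♙ ♙ ♙ ♙│2
1│♖ · · ♕ ♔ ♗ · ♖│1
  ─────────────────
  a b c d e f g h


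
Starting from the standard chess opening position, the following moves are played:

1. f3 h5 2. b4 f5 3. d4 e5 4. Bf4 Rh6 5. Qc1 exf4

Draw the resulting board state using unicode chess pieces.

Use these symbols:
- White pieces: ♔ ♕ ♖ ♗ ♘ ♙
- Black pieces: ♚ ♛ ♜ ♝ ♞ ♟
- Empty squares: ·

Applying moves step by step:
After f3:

♜ ♞ ♝ ♛ ♚ ♝ ♞ ♜
♟ ♟ ♟ ♟ ♟ ♟ ♟ ♟
· · · · · · · ·
· · · · · · · ·
· · · · · · · ·
· · · · · ♙ · ·
♙ ♙ ♙ ♙ ♙ · ♙ ♙
♖ ♘ ♗ ♕ ♔ ♗ ♘ ♖


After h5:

♜ ♞ ♝ ♛ ♚ ♝ ♞ ♜
♟ ♟ ♟ ♟ ♟ ♟ ♟ ·
· · · · · · · ·
· · · · · · · ♟
· · · · · · · ·
· · · · · ♙ · ·
♙ ♙ ♙ ♙ ♙ · ♙ ♙
♖ ♘ ♗ ♕ ♔ ♗ ♘ ♖


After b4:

♜ ♞ ♝ ♛ ♚ ♝ ♞ ♜
♟ ♟ ♟ ♟ ♟ ♟ ♟ ·
· · · · · · · ·
· · · · · · · ♟
· ♙ · · · · · ·
· · · · · ♙ · ·
♙ · ♙ ♙ ♙ · ♙ ♙
♖ ♘ ♗ ♕ ♔ ♗ ♘ ♖


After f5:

♜ ♞ ♝ ♛ ♚ ♝ ♞ ♜
♟ ♟ ♟ ♟ ♟ · ♟ ·
· · · · · · · ·
· · · · · ♟ · ♟
· ♙ · · · · · ·
· · · · · ♙ · ·
♙ · ♙ ♙ ♙ · ♙ ♙
♖ ♘ ♗ ♕ ♔ ♗ ♘ ♖


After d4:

♜ ♞ ♝ ♛ ♚ ♝ ♞ ♜
♟ ♟ ♟ ♟ ♟ · ♟ ·
· · · · · · · ·
· · · · · ♟ · ♟
· ♙ · ♙ · · · ·
· · · · · ♙ · ·
♙ · ♙ · ♙ · ♙ ♙
♖ ♘ ♗ ♕ ♔ ♗ ♘ ♖


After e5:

♜ ♞ ♝ ♛ ♚ ♝ ♞ ♜
♟ ♟ ♟ ♟ · · ♟ ·
· · · · · · · ·
· · · · ♟ ♟ · ♟
· ♙ · ♙ · · · ·
· · · · · ♙ · ·
♙ · ♙ · ♙ · ♙ ♙
♖ ♘ ♗ ♕ ♔ ♗ ♘ ♖


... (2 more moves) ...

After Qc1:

♜ ♞ ♝ ♛ ♚ ♝ ♞ ·
♟ ♟ ♟ ♟ · · ♟ ·
· · · · · · · ♜
· · · · ♟ ♟ · ♟
· ♙ · ♙ · ♗ · ·
· · · · · ♙ · ·
♙ · ♙ · ♙ · ♙ ♙
♖ ♘ ♕ · ♔ ♗ ♘ ♖


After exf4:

♜ ♞ ♝ ♛ ♚ ♝ ♞ ·
♟ ♟ ♟ ♟ · · ♟ ·
· · · · · · · ♜
· · · · · ♟ · ♟
· ♙ · ♙ · ♟ · ·
· · · · · ♙ · ·
♙ · ♙ · ♙ · ♙ ♙
♖ ♘ ♕ · ♔ ♗ ♘ ♖



  a b c d e f g h
  ─────────────────
8│♜ ♞ ♝ ♛ ♚ ♝ ♞ ·│8
7│♟ ♟ ♟ ♟ · · ♟ ·│7
6│· · · · · · · ♜│6
5│· · · · · ♟ · ♟│5
4│· ♙ · ♙ · ♟ · ·│4
3│· · · · · ♙ · ·│3
2│♙ · ♙ · ♙ · ♙ ♙│2
1│♖ ♘ ♕ · ♔ ♗ ♘ ♖│1
  ─────────────────
  a b c d e f g h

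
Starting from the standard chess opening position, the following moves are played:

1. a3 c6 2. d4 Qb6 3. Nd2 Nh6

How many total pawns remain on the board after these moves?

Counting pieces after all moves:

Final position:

  a b c d e f g h
  ─────────────────
8│♜ ♞ ♝ · ♚ ♝ · ♜│8
7│♟ ♟ · ♟ ♟ ♟ ♟ ♟│7
6│· ♛ ♟ · · · · ♞│6
5│· · · · · · · ·│5
4│· · · ♙ · · · ·│4
3│♙ · · · · · · ·│3
2│· ♙ ♙ ♘ ♙ ♙ ♙ ♙│2
1│♖ · ♗ ♕ ♔ ♗ ♘ ♖│1
  ─────────────────
  a b c d e f g h


16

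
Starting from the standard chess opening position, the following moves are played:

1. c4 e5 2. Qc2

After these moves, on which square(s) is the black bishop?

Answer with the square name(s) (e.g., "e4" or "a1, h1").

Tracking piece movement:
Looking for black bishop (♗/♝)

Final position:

  a b c d e f g h
  ─────────────────
8│♜ ♞ ♝ ♛ ♚ ♝ ♞ ♜│8
7│♟ ♟ ♟ ♟ · ♟ ♟ ♟│7
6│· · · · · · · ·│6
5│· · · · ♟ · · ·│5
4│· · ♙ · · · · ·│4
3│· · · · · · · ·│3
2│♙ ♙ ♕ ♙ ♙ ♙ ♙ ♙│2
1│♖ ♘ ♗ · ♔ ♗ ♘ ♖│1
  ─────────────────
  a b c d e f g h


c8, f8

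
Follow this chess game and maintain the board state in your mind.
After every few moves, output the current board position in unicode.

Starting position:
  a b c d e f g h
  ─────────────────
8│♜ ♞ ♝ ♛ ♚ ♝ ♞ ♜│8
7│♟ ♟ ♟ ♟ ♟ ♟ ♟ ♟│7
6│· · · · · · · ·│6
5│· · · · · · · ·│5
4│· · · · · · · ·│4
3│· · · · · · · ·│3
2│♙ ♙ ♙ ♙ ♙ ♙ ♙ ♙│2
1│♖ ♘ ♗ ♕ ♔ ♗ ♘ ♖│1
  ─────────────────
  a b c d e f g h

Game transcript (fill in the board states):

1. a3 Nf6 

  a b c d e f g h
  ─────────────────
8│♜ ♞ ♝ ♛ ♚ ♝ · ♜│8
7│♟ ♟ ♟ ♟ ♟ ♟ ♟ ♟│7
6│· · · · · ♞ · ·│6
5│· · · · · · · ·│5
4│· · · · · · · ·│4
3│♙ · · · · · · ·│3
2│· ♙ ♙ ♙ ♙ ♙ ♙ ♙│2
1│♖ ♘ ♗ ♕ ♔ ♗ ♘ ♖│1
  ─────────────────
  a b c d e f g h

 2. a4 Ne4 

  a b c d e f g h
  ─────────────────
8│♜ ♞ ♝ ♛ ♚ ♝ · ♜│8
7│♟ ♟ ♟ ♟ ♟ ♟ ♟ ♟│7
6│· · · · · · · ·│6
5│· · · · · · · ·│5
4│♙ · · · ♞ · · ·│4
3│· · · · · · · ·│3
2│· ♙ ♙ ♙ ♙ ♙ ♙ ♙│2
1│♖ ♘ ♗ ♕ ♔ ♗ ♘ ♖│1
  ─────────────────
  a b c d e f g h

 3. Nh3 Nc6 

  a b c d e f g h
  ─────────────────
8│♜ · ♝ ♛ ♚ ♝ · ♜│8
7│♟ ♟ ♟ ♟ ♟ ♟ ♟ ♟│7
6│· · ♞ · · · · ·│6
5│· · · · · · · ·│5
4│♙ · · · ♞ · · ·│4
3│· · · · · · · ♘│3
2│· ♙ ♙ ♙ ♙ ♙ ♙ ♙│2
1│♖ ♘ ♗ ♕ ♔ ♗ · ♖│1
  ─────────────────
  a b c d e f g h

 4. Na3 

  a b c d e f g h
  ─────────────────
8│♜ · ♝ ♛ ♚ ♝ · ♜│8
7│♟ ♟ ♟ ♟ ♟ ♟ ♟ ♟│7
6│· · ♞ · · · · ·│6
5│· · · · · · · ·│5
4│♙ · · · ♞ · · ·│4
3│♘ · · · · · · ♘│3
2│· ♙ ♙ ♙ ♙ ♙ ♙ ♙│2
1│♖ · ♗ ♕ ♔ ♗ · ♖│1
  ─────────────────
  a b c d e f g h


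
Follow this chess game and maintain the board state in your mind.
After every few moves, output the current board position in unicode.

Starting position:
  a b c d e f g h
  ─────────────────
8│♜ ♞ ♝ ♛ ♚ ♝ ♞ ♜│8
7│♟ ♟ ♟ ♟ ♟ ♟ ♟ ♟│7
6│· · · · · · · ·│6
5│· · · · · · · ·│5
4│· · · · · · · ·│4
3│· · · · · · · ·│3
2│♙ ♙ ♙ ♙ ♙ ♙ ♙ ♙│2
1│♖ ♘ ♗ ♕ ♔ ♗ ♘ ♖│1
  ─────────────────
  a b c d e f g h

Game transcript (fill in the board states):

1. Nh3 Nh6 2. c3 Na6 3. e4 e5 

  a b c d e f g h
  ─────────────────
8│♜ · ♝ ♛ ♚ ♝ · ♜│8
7│♟ ♟ ♟ ♟ · ♟ ♟ ♟│7
6│♞ · · · · · · ♞│6
5│· · · · ♟ · · ·│5
4│· · · · ♙ · · ·│4
3│· · ♙ · · · · ♘│3
2│♙ ♙ · ♙ · ♙ ♙ ♙│2
1│♖ ♘ ♗ ♕ ♔ ♗ · ♖│1
  ─────────────────
  a b c d e f g h

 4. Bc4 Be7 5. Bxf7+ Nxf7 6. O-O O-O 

  a b c d e f g h
  ─────────────────
8│♜ · ♝ ♛ · ♜ ♚ ·│8
7│♟ ♟ ♟ ♟ ♝ ♞ ♟ ♟│7
6│♞ · · · · · · ·│6
5│· · · · ♟ · · ·│5
4│· · · · ♙ · · ·│4
3│· · ♙ · · · · ♘│3
2│♙ ♙ · ♙ · ♙ ♙ ♙│2
1│♖ ♘ ♗ ♕ · ♖ ♔ ·│1
  ─────────────────
  a b c d e f g h

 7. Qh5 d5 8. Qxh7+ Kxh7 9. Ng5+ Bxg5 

  a b c d e f g h
  ─────────────────
8│♜ · ♝ ♛ · ♜ · ·│8
7│♟ ♟ ♟ · · ♞ ♟ ♚│7
6│♞ · · · · · · ·│6
5│· · · ♟ ♟ · ♝ ·│5
4│· · · · ♙ · · ·│4
3│· · ♙ · · · · ·│3
2│♙ ♙ · ♙ · ♙ ♙ ♙│2
1│♖ ♘ ♗ · · ♖ ♔ ·│1
  ─────────────────
  a b c d e f g h

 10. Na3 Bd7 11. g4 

  a b c d e f g h
  ─────────────────
8│♜ · · ♛ · ♜ · ·│8
7│♟ ♟ ♟ ♝ · ♞ ♟ ♚│7
6│♞ · · · · · · ·│6
5│· · · ♟ ♟ · ♝ ·│5
4│· · · · ♙ · ♙ ·│4
3│♘ · ♙ · · · · ·│3
2│♙ ♙ · ♙ · ♙ · ♙│2
1│♖ · ♗ · · ♖ ♔ ·│1
  ─────────────────
  a b c d e f g h


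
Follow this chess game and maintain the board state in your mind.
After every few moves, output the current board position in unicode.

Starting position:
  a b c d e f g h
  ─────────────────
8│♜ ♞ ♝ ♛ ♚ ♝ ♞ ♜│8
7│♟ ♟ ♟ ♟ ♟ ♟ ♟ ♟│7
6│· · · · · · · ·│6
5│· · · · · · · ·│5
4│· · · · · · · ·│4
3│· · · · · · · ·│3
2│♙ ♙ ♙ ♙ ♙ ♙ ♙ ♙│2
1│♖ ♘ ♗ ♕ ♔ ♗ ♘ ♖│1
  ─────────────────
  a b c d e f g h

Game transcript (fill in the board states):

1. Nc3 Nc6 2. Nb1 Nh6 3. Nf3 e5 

  a b c d e f g h
  ─────────────────
8│♜ · ♝ ♛ ♚ ♝ · ♜│8
7│♟ ♟ ♟ ♟ · ♟ ♟ ♟│7
6│· · ♞ · · · · ♞│6
5│· · · · ♟ · · ·│5
4│· · · · · · · ·│4
3│· · · · · ♘ · ·│3
2│♙ ♙ ♙ ♙ ♙ ♙ ♙ ♙│2
1│♖ ♘ ♗ ♕ ♔ ♗ · ♖│1
  ─────────────────
  a b c d e f g h

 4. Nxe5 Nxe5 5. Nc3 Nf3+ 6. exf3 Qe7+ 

  a b c d e f g h
  ─────────────────
8│♜ · ♝ · ♚ ♝ · ♜│8
7│♟ ♟ ♟ ♟ ♛ ♟ ♟ ♟│7
6│· · · · · · · ♞│6
5│· · · · · · · ·│5
4│· · · · · · · ·│4
3│· · ♘ · · ♙ · ·│3
2│♙ ♙ ♙ ♙ · ♙ ♙ ♙│2
1│♖ · ♗ ♕ ♔ ♗ · ♖│1
  ─────────────────
  a b c d e f g h

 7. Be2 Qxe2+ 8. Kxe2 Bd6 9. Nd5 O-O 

  a b c d e f g h
  ─────────────────
8│♜ · ♝ · · ♜ ♚ ·│8
7│♟ ♟ ♟ ♟ · ♟ ♟ ♟│7
6│· · · ♝ · · · ♞│6
5│· · · ♘ · · · ·│5
4│· · · · · · · ·│4
3│· · · · · ♙ · ·│3
2│♙ ♙ ♙ ♙ ♔ ♙ ♙ ♙│2
1│♖ · ♗ ♕ · · · ♖│1
  ─────────────────
  a b c d e f g h

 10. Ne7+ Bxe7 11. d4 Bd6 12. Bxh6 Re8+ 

  a b c d e f g h
  ─────────────────
8│♜ · ♝ · ♜ · ♚ ·│8
7│♟ ♟ ♟ ♟ · ♟ ♟ ♟│7
6│· · · ♝ · · · ♗│6
5│· · · · · · · ·│5
4│· · · ♙ · · · ·│4
3│· · · · · ♙ · ·│3
2│♙ ♙ ♙ · ♔ ♙ ♙ ♙│2
1│♖ · · ♕ · · · ♖│1
  ─────────────────
  a b c d e f g h

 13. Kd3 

  a b c d e f g h
  ─────────────────
8│♜ · ♝ · ♜ · ♚ ·│8
7│♟ ♟ ♟ ♟ · ♟ ♟ ♟│7
6│· · · ♝ · · · ♗│6
5│· · · · · · · ·│5
4│· · · ♙ · · · ·│4
3│· · · ♔ · ♙ · ·│3
2│♙ ♙ ♙ · · ♙ ♙ ♙│2
1│♖ · · ♕ · · · ♖│1
  ─────────────────
  a b c d e f g h


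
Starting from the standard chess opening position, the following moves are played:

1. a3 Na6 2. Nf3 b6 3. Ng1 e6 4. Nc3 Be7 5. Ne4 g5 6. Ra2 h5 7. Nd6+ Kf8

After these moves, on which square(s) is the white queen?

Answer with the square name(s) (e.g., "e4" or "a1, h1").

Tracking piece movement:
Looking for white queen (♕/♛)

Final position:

  a b c d e f g h
  ─────────────────
8│♜ · ♝ ♛ · ♚ ♞ ♜│8
7│♟ · ♟ ♟ ♝ ♟ · ·│7
6│♞ ♟ · ♘ ♟ · · ·│6
5│· · · · · · ♟ ♟│5
4│· · · · · · · ·│4
3│♙ · · · · · · ·│3
2│♖ ♙ ♙ ♙ ♙ ♙ ♙ ♙│2
1│· · ♗ ♕ ♔ ♗ ♘ ♖│1
  ─────────────────
  a b c d e f g h


d1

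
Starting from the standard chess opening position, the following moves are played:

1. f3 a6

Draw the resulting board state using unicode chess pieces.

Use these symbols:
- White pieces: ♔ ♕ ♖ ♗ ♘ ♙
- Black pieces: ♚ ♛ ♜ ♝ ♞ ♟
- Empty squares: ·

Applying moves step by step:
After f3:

♜ ♞ ♝ ♛ ♚ ♝ ♞ ♜
♟ ♟ ♟ ♟ ♟ ♟ ♟ ♟
· · · · · · · ·
· · · · · · · ·
· · · · · · · ·
· · · · · ♙ · ·
♙ ♙ ♙ ♙ ♙ · ♙ ♙
♖ ♘ ♗ ♕ ♔ ♗ ♘ ♖


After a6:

♜ ♞ ♝ ♛ ♚ ♝ ♞ ♜
· ♟ ♟ ♟ ♟ ♟ ♟ ♟
♟ · · · · · · ·
· · · · · · · ·
· · · · · · · ·
· · · · · ♙ · ·
♙ ♙ ♙ ♙ ♙ · ♙ ♙
♖ ♘ ♗ ♕ ♔ ♗ ♘ ♖



  a b c d e f g h
  ─────────────────
8│♜ ♞ ♝ ♛ ♚ ♝ ♞ ♜│8
7│· ♟ ♟ ♟ ♟ ♟ ♟ ♟│7
6│♟ · · · · · · ·│6
5│· · · · · · · ·│5
4│· · · · · · · ·│4
3│· · · · · ♙ · ·│3
2│♙ ♙ ♙ ♙ ♙ · ♙ ♙│2
1│♖ ♘ ♗ ♕ ♔ ♗ ♘ ♖│1
  ─────────────────
  a b c d e f g h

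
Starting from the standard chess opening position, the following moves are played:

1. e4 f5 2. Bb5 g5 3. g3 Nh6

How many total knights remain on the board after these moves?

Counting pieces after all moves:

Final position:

  a b c d e f g h
  ─────────────────
8│♜ ♞ ♝ ♛ ♚ ♝ · ♜│8
7│♟ ♟ ♟ ♟ ♟ · · ♟│7
6│· · · · · · · ♞│6
5│· ♗ · · · ♟ ♟ ·│5
4│· · · · ♙ · · ·│4
3│· · · · · · ♙ ·│3
2│♙ ♙ ♙ ♙ · ♙ · ♙│2
1│♖ ♘ ♗ ♕ ♔ · ♘ ♖│1
  ─────────────────
  a b c d e f g h


4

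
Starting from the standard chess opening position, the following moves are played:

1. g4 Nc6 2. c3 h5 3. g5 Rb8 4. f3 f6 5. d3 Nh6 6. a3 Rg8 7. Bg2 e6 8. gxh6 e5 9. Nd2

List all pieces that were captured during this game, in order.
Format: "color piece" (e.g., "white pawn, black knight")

Tracking captures:
  gxh6: captured black knight

black knight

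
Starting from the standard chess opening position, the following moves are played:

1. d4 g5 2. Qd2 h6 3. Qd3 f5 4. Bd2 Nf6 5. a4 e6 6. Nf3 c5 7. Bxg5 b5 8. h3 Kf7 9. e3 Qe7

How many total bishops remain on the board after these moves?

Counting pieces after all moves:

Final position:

  a b c d e f g h
  ─────────────────
8│♜ ♞ ♝ · · ♝ · ♜│8
7│♟ · · ♟ ♛ ♚ · ·│7
6│· · · · ♟ ♞ · ♟│6
5│· ♟ ♟ · · ♟ ♗ ·│5
4│♙ · · ♙ · · · ·│4
3│· · · ♕ ♙ ♘ · ♙│3
2│· ♙ ♙ · · ♙ ♙ ·│2
1│♖ ♘ · · ♔ ♗ · ♖│1
  ─────────────────
  a b c d e f g h


4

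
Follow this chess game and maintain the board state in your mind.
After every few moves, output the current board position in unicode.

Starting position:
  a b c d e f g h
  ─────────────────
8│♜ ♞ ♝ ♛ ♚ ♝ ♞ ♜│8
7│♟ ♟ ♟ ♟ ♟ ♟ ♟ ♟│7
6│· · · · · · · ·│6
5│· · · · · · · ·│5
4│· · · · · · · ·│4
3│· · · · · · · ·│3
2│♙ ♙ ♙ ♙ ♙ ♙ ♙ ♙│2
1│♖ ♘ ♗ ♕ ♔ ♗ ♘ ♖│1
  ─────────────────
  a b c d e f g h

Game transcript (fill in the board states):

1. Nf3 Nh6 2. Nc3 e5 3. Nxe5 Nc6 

  a b c d e f g h
  ─────────────────
8│♜ · ♝ ♛ ♚ ♝ · ♜│8
7│♟ ♟ ♟ ♟ · ♟ ♟ ♟│7
6│· · ♞ · · · · ♞│6
5│· · · · ♘ · · ·│5
4│· · · · · · · ·│4
3│· · ♘ · · · · ·│3
2│♙ ♙ ♙ ♙ ♙ ♙ ♙ ♙│2
1│♖ · ♗ ♕ ♔ ♗ · ♖│1
  ─────────────────
  a b c d e f g h

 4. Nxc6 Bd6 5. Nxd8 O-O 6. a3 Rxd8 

  a b c d e f g h
  ─────────────────
8│♜ · ♝ ♜ · · ♚ ·│8
7│♟ ♟ ♟ ♟ · ♟ ♟ ♟│7
6│· · · ♝ · · · ♞│6
5│· · · · · · · ·│5
4│· · · · · · · ·│4
3│♙ · ♘ · · · · ·│3
2│· ♙ ♙ ♙ ♙ ♙ ♙ ♙│2
1│♖ · ♗ ♕ ♔ ♗ · ♖│1
  ─────────────────
  a b c d e f g h

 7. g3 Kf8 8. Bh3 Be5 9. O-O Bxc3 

  a b c d e f g h
  ─────────────────
8│♜ · ♝ ♜ · ♚ · ·│8
7│♟ ♟ ♟ ♟ · ♟ ♟ ♟│7
6│· · · · · · · ♞│6
5│· · · · · · · ·│5
4│· · · · · · · ·│4
3│♙ · ♝ · · · ♙ ♗│3
2│· ♙ ♙ ♙ ♙ ♙ · ♙│2
1│♖ · ♗ ♕ · ♖ ♔ ·│1
  ─────────────────
  a b c d e f g h

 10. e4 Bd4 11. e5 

  a b c d e f g h
  ─────────────────
8│♜ · ♝ ♜ · ♚ · ·│8
7│♟ ♟ ♟ ♟ · ♟ ♟ ♟│7
6│· · · · · · · ♞│6
5│· · · · ♙ · · ·│5
4│· · · ♝ · · · ·│4
3│♙ · · · · · ♙ ♗│3
2│· ♙ ♙ ♙ · ♙ · ♙│2
1│♖ · ♗ ♕ · ♖ ♔ ·│1
  ─────────────────
  a b c d e f g h


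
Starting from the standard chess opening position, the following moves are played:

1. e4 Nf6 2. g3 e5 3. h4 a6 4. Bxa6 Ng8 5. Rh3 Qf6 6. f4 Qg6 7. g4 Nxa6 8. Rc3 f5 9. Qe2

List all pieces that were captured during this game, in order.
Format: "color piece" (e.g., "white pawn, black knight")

Tracking captures:
  Bxa6: captured black pawn
  Nxa6: captured white bishop

black pawn, white bishop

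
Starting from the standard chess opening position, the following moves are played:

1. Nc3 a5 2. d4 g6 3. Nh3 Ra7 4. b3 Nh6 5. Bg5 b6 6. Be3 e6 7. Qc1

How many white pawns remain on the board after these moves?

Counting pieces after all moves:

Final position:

  a b c d e f g h
  ─────────────────
8│· ♞ ♝ ♛ ♚ ♝ · ♜│8
7│♜ · ♟ ♟ · ♟ · ♟│7
6│· ♟ · · ♟ · ♟ ♞│6
5│♟ · · · · · · ·│5
4│· · · ♙ · · · ·│4
3│· ♙ ♘ · ♗ · · ♘│3
2│♙ · ♙ · ♙ ♙ ♙ ♙│2
1│♖ · ♕ · ♔ ♗ · ♖│1
  ─────────────────
  a b c d e f g h


8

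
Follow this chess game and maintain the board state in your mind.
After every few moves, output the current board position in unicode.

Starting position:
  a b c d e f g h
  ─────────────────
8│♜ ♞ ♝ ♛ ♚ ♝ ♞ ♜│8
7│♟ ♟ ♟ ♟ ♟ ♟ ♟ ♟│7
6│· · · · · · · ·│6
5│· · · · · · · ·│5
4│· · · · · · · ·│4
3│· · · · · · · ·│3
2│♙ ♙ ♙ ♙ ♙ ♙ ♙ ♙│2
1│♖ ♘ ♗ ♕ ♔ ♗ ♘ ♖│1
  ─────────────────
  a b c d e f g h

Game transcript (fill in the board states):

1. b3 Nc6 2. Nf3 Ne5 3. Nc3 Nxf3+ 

  a b c d e f g h
  ─────────────────
8│♜ · ♝ ♛ ♚ ♝ ♞ ♜│8
7│♟ ♟ ♟ ♟ ♟ ♟ ♟ ♟│7
6│· · · · · · · ·│6
5│· · · · · · · ·│5
4│· · · · · · · ·│4
3│· ♙ ♘ · · ♞ · ·│3
2│♙ · ♙ ♙ ♙ ♙ ♙ ♙│2
1│♖ · ♗ ♕ ♔ ♗ · ♖│1
  ─────────────────
  a b c d e f g h

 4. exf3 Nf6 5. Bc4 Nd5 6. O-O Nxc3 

  a b c d e f g h
  ─────────────────
8│♜ · ♝ ♛ ♚ ♝ · ♜│8
7│♟ ♟ ♟ ♟ ♟ ♟ ♟ ♟│7
6│· · · · · · · ·│6
5│· · · · · · · ·│5
4│· · ♗ · · · · ·│4
3│· ♙ ♞ · · ♙ · ·│3
2│♙ · ♙ ♙ · ♙ ♙ ♙│2
1│♖ · ♗ ♕ · ♖ ♔ ·│1
  ─────────────────
  a b c d e f g h

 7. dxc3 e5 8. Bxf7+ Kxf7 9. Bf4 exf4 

  a b c d e f g h
  ─────────────────
8│♜ · ♝ ♛ · ♝ · ♜│8
7│♟ ♟ ♟ ♟ · ♚ ♟ ♟│7
6│· · · · · · · ·│6
5│· · · · · · · ·│5
4│· · · · · ♟ · ·│4
3│· ♙ ♙ · · ♙ · ·│3
2│♙ · ♙ · · ♙ ♙ ♙│2
1│♖ · · ♕ · ♖ ♔ ·│1
  ─────────────────
  a b c d e f g h

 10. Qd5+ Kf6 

  a b c d e f g h
  ─────────────────
8│♜ · ♝ ♛ · ♝ · ♜│8
7│♟ ♟ ♟ ♟ · · ♟ ♟│7
6│· · · · · ♚ · ·│6
5│· · · ♕ · · · ·│5
4│· · · · · ♟ · ·│4
3│· ♙ ♙ · · ♙ · ·│3
2│♙ · ♙ · · ♙ ♙ ♙│2
1│♖ · · · · ♖ ♔ ·│1
  ─────────────────
  a b c d e f g h
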